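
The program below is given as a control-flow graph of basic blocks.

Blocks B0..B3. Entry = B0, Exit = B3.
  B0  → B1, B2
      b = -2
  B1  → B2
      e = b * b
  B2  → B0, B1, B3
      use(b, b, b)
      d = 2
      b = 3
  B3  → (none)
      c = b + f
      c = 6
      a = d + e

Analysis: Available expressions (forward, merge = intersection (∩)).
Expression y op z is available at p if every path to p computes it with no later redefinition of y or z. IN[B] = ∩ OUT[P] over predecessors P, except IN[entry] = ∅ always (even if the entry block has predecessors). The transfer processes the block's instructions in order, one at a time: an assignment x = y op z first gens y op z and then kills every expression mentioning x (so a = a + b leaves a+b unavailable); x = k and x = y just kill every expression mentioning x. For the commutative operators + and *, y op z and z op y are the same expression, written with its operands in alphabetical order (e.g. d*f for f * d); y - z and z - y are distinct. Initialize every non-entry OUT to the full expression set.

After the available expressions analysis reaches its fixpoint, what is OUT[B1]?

Fixpoint table:
  B0: | IN={} | OUT={}
  B1: | IN={} | OUT={b*b}
  B2: | IN={} | OUT={}
  B3: | IN={} | OUT={b+f, d+e}

Merge at B1: IN[B1] = OUT[B0] ∩ OUT[B2] = {}
Applying B1's transfer function to that IN value gives OUT[B1] (row B1 above).

Answer: {b*b}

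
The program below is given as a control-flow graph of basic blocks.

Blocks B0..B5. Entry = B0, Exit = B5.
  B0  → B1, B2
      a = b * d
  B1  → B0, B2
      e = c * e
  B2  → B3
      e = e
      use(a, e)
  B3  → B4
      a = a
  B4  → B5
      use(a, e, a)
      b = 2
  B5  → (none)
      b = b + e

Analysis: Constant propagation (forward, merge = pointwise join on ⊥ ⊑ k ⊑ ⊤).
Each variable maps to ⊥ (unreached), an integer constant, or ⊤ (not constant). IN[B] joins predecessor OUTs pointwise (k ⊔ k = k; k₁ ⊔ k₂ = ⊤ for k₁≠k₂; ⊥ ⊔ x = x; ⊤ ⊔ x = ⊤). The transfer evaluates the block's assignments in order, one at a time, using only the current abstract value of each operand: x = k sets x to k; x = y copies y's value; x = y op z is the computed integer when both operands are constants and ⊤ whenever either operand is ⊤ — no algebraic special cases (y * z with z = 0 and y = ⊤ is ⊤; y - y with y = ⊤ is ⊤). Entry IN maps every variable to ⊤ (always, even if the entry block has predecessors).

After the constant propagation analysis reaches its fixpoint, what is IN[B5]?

Answer: {a: ⊤, b: 2, c: ⊤, d: ⊤, e: ⊤, f: ⊤}

Working:
Fixpoint table:
  B0: | IN=(all ⊤) | OUT=(all ⊤)
  B1: | IN=(all ⊤) | OUT=(all ⊤)
  B2: | IN=(all ⊤) | OUT=(all ⊤)
  B3: | IN=(all ⊤) | OUT=(all ⊤)
  B4: | IN=(all ⊤) | OUT={b:2; rest ⊤}
  B5: | IN={b:2; rest ⊤} | OUT=(all ⊤)

Merge at B5: IN[B5] = OUT[B4] = {a: ⊤, b: 2, c: ⊤, d: ⊤, e: ⊤, f: ⊤}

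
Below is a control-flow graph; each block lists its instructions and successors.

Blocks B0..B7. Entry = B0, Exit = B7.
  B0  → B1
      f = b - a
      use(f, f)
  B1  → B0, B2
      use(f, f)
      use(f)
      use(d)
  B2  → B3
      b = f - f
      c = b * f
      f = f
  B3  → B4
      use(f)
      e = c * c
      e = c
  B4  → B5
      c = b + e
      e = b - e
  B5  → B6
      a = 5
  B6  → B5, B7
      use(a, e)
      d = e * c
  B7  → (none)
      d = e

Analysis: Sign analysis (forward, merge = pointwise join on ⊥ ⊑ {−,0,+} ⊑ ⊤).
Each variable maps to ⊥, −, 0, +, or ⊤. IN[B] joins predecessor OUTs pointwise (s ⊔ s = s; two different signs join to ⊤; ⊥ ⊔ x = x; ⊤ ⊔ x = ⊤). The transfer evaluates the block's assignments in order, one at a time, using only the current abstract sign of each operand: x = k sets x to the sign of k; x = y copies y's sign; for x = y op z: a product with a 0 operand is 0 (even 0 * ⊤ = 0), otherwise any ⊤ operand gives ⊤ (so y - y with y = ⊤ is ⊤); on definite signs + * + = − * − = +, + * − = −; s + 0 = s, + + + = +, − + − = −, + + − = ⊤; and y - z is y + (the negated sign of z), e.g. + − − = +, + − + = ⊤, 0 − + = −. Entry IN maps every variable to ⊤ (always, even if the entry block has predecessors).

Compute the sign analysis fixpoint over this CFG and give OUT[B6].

Fixpoint table:
  B0: | IN=(all ⊤) | OUT=(all ⊤)
  B1: | IN=(all ⊤) | OUT=(all ⊤)
  B2: | IN=(all ⊤) | OUT=(all ⊤)
  B3: | IN=(all ⊤) | OUT=(all ⊤)
  B4: | IN=(all ⊤) | OUT=(all ⊤)
  B5: | IN=(all ⊤) | OUT={a:+; rest ⊤}
  B6: | IN={a:+; rest ⊤} | OUT={a:+; rest ⊤}
  B7: | IN={a:+; rest ⊤} | OUT={a:+; rest ⊤}

Merge at B6: IN[B6] = OUT[B5] = {a: +, b: ⊤, c: ⊤, d: ⊤, e: ⊤, f: ⊤}
Applying B6's transfer function to that IN value gives OUT[B6] (row B6 above).

Answer: {a: +, b: ⊤, c: ⊤, d: ⊤, e: ⊤, f: ⊤}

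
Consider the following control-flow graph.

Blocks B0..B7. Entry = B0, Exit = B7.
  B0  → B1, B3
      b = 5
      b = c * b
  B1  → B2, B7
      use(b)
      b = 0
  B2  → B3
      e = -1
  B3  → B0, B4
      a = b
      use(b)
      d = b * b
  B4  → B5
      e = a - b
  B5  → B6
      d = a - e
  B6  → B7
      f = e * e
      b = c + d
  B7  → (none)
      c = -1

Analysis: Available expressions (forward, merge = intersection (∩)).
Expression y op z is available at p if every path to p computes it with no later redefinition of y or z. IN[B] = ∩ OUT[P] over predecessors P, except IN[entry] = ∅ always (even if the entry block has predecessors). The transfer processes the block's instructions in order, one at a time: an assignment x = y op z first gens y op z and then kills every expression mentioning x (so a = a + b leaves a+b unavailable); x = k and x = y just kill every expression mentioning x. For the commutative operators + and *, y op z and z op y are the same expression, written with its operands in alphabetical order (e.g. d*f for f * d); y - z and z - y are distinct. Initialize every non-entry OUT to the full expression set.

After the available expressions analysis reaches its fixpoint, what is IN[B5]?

Fixpoint table:
  B0:  IN={}  OUT={}
  B1:  IN={}  OUT={}
  B2:  IN={}  OUT={}
  B3:  IN={}  OUT={b*b}
  B4:  IN={b*b}  OUT={a-b, b*b}
  B5:  IN={a-b, b*b}  OUT={a-b, a-e, b*b}
  B6:  IN={a-b, a-e, b*b}  OUT={a-e, c+d, e*e}
  B7:  IN={}  OUT={}

Merge at B5: IN[B5] = OUT[B4] = {a-b, b*b}

Answer: {a-b, b*b}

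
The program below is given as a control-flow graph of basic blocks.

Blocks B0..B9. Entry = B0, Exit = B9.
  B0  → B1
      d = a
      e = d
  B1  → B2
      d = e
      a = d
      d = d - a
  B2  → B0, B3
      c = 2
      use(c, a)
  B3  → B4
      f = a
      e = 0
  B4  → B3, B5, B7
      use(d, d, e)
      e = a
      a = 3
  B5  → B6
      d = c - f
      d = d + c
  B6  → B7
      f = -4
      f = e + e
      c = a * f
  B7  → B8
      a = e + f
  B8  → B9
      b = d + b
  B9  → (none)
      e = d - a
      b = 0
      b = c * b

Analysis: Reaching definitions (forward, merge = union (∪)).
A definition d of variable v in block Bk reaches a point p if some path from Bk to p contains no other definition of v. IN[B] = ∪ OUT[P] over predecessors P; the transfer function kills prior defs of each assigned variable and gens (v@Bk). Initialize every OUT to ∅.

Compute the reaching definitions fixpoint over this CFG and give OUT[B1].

Per-block solution:
  B0:  IN={a@B1, c@B2, d@B1, e@B0}  OUT={a@B1, c@B2, d@B0, e@B0}
  B1:  IN={a@B1, c@B2, d@B0, e@B0}  OUT={a@B1, c@B2, d@B1, e@B0}
  B2:  IN={a@B1, c@B2, d@B1, e@B0}  OUT={a@B1, c@B2, d@B1, e@B0}
  B3:  IN={a@B1, a@B4, c@B2, d@B1, e@B0, e@B4, f@B3}  OUT={a@B1, a@B4, c@B2, d@B1, e@B3, f@B3}
  B4:  IN={a@B1, a@B4, c@B2, d@B1, e@B3, f@B3}  OUT={a@B4, c@B2, d@B1, e@B4, f@B3}
  B5:  IN={a@B4, c@B2, d@B1, e@B4, f@B3}  OUT={a@B4, c@B2, d@B5, e@B4, f@B3}
  B6:  IN={a@B4, c@B2, d@B5, e@B4, f@B3}  OUT={a@B4, c@B6, d@B5, e@B4, f@B6}
  B7:  IN={a@B4, c@B2, c@B6, d@B1, d@B5, e@B4, f@B3, f@B6}  OUT={a@B7, c@B2, c@B6, d@B1, d@B5, e@B4, f@B3, f@B6}
  B8:  IN={a@B7, c@B2, c@B6, d@B1, d@B5, e@B4, f@B3, f@B6}  OUT={a@B7, b@B8, c@B2, c@B6, d@B1, d@B5, e@B4, f@B3, f@B6}
  B9:  IN={a@B7, b@B8, c@B2, c@B6, d@B1, d@B5, e@B4, f@B3, f@B6}  OUT={a@B7, b@B9, c@B2, c@B6, d@B1, d@B5, e@B9, f@B3, f@B6}

Merge at B1: IN[B1] = OUT[B0] = {a@B1, c@B2, d@B0, e@B0}
Applying B1's transfer function to that IN value gives OUT[B1] (row B1 above).

Answer: {a@B1, c@B2, d@B1, e@B0}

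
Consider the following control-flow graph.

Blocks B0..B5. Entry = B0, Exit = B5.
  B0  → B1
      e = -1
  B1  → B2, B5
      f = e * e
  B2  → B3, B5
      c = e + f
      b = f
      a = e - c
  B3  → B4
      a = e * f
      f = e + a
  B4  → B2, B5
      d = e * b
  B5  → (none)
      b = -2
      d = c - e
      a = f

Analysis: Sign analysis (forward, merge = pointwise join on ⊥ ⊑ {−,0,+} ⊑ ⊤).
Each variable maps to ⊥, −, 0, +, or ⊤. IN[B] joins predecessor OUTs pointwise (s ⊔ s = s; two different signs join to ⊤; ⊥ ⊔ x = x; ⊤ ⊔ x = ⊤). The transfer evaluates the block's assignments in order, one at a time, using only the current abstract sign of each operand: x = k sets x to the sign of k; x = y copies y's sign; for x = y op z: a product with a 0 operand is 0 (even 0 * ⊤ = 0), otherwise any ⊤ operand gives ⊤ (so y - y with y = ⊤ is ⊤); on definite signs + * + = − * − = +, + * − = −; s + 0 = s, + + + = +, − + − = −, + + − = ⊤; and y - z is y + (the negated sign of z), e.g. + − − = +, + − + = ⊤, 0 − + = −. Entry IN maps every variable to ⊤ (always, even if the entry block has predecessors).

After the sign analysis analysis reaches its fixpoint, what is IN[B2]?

Fixpoint table:
  B0:  IN=(all ⊤)  OUT={e:-; rest ⊤}
  B1:  IN={e:-; rest ⊤}  OUT={e:-, f:+; rest ⊤}
  B2:  IN={e:-; rest ⊤}  OUT={e:-; rest ⊤}
  B3:  IN={e:-; rest ⊤}  OUT={e:-; rest ⊤}
  B4:  IN={e:-; rest ⊤}  OUT={e:-; rest ⊤}
  B5:  IN={e:-; rest ⊤}  OUT={b:-, e:-; rest ⊤}

Merge at B2: IN[B2] = OUT[B1] ⊔ OUT[B4] = {a: ⊤, b: ⊤, c: ⊤, d: ⊤, e: -, f: ⊤}

Answer: {a: ⊤, b: ⊤, c: ⊤, d: ⊤, e: -, f: ⊤}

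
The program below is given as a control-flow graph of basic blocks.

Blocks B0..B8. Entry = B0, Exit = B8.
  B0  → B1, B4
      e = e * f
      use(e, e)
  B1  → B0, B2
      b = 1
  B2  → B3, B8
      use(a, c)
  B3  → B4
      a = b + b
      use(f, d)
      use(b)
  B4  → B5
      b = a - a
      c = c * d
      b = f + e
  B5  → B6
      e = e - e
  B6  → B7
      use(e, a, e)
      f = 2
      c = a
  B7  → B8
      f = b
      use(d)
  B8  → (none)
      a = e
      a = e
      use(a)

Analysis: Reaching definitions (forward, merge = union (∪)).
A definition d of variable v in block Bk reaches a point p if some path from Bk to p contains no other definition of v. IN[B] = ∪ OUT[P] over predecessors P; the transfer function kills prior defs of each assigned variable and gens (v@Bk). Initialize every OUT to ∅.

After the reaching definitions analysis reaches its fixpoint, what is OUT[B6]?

Converged values:
  B0:  IN={b@B1, e@B0}  OUT={b@B1, e@B0}
  B1:  IN={b@B1, e@B0}  OUT={b@B1, e@B0}
  B2:  IN={b@B1, e@B0}  OUT={b@B1, e@B0}
  B3:  IN={b@B1, e@B0}  OUT={a@B3, b@B1, e@B0}
  B4:  IN={a@B3, b@B1, e@B0}  OUT={a@B3, b@B4, c@B4, e@B0}
  B5:  IN={a@B3, b@B4, c@B4, e@B0}  OUT={a@B3, b@B4, c@B4, e@B5}
  B6:  IN={a@B3, b@B4, c@B4, e@B5}  OUT={a@B3, b@B4, c@B6, e@B5, f@B6}
  B7:  IN={a@B3, b@B4, c@B6, e@B5, f@B6}  OUT={a@B3, b@B4, c@B6, e@B5, f@B7}
  B8:  IN={a@B3, b@B1, b@B4, c@B6, e@B0, e@B5, f@B7}  OUT={a@B8, b@B1, b@B4, c@B6, e@B0, e@B5, f@B7}

Merge at B6: IN[B6] = OUT[B5] = {a@B3, b@B4, c@B4, e@B5}
Applying B6's transfer function to that IN value gives OUT[B6] (row B6 above).

Answer: {a@B3, b@B4, c@B6, e@B5, f@B6}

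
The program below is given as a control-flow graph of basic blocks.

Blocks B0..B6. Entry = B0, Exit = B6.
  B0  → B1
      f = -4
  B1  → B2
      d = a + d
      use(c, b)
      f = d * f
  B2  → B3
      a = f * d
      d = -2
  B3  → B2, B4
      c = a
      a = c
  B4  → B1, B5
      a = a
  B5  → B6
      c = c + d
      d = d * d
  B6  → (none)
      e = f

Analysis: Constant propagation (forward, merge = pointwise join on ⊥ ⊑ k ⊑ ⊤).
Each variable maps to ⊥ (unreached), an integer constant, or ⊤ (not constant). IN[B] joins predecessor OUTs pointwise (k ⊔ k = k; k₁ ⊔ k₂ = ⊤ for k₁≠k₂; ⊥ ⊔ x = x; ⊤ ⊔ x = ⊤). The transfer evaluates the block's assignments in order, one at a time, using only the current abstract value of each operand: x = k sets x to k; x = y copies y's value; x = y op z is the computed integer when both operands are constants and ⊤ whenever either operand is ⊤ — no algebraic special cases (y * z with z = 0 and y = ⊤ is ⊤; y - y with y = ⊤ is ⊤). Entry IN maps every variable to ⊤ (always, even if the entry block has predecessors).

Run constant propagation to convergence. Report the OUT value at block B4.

Answer: {a: ⊤, b: ⊤, c: ⊤, d: -2, e: ⊤, f: ⊤}

Trace:
Per-block solution:
  B0:  IN=(all ⊤)  OUT={f:-4; rest ⊤}
  B1:  IN=(all ⊤)  OUT=(all ⊤)
  B2:  IN=(all ⊤)  OUT={d:-2; rest ⊤}
  B3:  IN={d:-2; rest ⊤}  OUT={d:-2; rest ⊤}
  B4:  IN={d:-2; rest ⊤}  OUT={d:-2; rest ⊤}
  B5:  IN={d:-2; rest ⊤}  OUT={d:4; rest ⊤}
  B6:  IN={d:4; rest ⊤}  OUT={d:4; rest ⊤}

Merge at B4: IN[B4] = OUT[B3] = {a: ⊤, b: ⊤, c: ⊤, d: -2, e: ⊤, f: ⊤}
Applying B4's transfer function to that IN value gives OUT[B4] (row B4 above).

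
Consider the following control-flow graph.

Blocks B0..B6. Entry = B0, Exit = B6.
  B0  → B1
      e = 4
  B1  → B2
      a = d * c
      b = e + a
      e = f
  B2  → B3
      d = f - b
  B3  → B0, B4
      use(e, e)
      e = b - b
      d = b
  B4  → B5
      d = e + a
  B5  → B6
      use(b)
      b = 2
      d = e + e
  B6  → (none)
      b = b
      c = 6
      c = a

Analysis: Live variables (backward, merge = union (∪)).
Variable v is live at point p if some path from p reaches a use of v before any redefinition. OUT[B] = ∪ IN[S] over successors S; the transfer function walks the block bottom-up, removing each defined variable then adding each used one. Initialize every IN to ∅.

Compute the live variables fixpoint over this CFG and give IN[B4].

Answer: {a, b, e}

Derivation:
Fixpoint table:
  B0:   IN={c, d, f}   OUT={c, d, e, f}
  B1:   IN={c, d, e, f}   OUT={a, b, c, e, f}
  B2:   IN={a, b, c, e, f}   OUT={a, b, c, e, f}
  B3:   IN={a, b, c, e, f}   OUT={a, b, c, d, e, f}
  B4:   IN={a, b, e}   OUT={a, b, e}
  B5:   IN={a, b, e}   OUT={a, b}
  B6:   IN={a, b}   OUT={}

Merge at B4: OUT[B4] = IN[B5] = {a, b, e}
Applying B4's transfer function to that OUT value gives IN[B4] (row B4 above).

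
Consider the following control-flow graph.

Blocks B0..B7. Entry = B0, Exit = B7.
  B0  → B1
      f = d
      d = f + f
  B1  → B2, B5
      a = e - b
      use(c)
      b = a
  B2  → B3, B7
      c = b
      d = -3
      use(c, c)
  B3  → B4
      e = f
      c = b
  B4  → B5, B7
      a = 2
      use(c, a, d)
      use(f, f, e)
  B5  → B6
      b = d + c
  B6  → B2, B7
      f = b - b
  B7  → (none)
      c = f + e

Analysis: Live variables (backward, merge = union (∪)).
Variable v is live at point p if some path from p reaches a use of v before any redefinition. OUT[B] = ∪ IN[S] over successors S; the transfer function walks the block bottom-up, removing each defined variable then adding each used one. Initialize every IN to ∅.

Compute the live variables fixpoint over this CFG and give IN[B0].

Answer: {b, c, d, e}

Derivation:
Converged values:
  B0:   IN={b, c, d, e}   OUT={b, c, d, e, f}
  B1:   IN={b, c, d, e, f}   OUT={b, c, d, e, f}
  B2:   IN={b, e, f}   OUT={b, d, e, f}
  B3:   IN={b, d, f}   OUT={c, d, e, f}
  B4:   IN={c, d, e, f}   OUT={c, d, e, f}
  B5:   IN={c, d, e}   OUT={b, e}
  B6:   IN={b, e}   OUT={b, e, f}
  B7:   IN={e, f}   OUT={}

Merge at B0: OUT[B0] = IN[B1] = {b, c, d, e, f}
Applying B0's transfer function to that OUT value gives IN[B0] (row B0 above).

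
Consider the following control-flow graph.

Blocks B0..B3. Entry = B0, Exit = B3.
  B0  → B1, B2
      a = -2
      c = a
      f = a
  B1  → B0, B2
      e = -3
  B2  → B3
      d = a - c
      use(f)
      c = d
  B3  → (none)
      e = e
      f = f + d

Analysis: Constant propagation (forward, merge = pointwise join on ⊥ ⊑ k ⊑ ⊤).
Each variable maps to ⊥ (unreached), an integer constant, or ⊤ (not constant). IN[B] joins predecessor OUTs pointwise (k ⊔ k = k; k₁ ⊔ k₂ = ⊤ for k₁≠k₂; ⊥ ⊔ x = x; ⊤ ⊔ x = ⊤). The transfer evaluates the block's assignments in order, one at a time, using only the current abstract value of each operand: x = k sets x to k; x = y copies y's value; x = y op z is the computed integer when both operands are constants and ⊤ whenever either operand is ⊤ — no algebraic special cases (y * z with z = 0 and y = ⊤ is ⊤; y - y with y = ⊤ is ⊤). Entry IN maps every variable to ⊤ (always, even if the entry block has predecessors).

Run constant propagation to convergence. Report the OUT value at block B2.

Per-block solution:
  B0:  IN=(all ⊤)  OUT={a:-2, c:-2, f:-2; rest ⊤}
  B1:  IN={a:-2, c:-2, f:-2; rest ⊤}  OUT={a:-2, c:-2, e:-3, f:-2; rest ⊤}
  B2:  IN={a:-2, c:-2, f:-2; rest ⊤}  OUT={a:-2, c:0, d:0, f:-2; rest ⊤}
  B3:  IN={a:-2, c:0, d:0, f:-2; rest ⊤}  OUT={a:-2, c:0, d:0, f:-2; rest ⊤}

Merge at B2: IN[B2] = OUT[B0] ⊔ OUT[B1] = {a: -2, b: ⊤, c: -2, d: ⊤, e: ⊤, f: -2}
Applying B2's transfer function to that IN value gives OUT[B2] (row B2 above).

Answer: {a: -2, b: ⊤, c: 0, d: 0, e: ⊤, f: -2}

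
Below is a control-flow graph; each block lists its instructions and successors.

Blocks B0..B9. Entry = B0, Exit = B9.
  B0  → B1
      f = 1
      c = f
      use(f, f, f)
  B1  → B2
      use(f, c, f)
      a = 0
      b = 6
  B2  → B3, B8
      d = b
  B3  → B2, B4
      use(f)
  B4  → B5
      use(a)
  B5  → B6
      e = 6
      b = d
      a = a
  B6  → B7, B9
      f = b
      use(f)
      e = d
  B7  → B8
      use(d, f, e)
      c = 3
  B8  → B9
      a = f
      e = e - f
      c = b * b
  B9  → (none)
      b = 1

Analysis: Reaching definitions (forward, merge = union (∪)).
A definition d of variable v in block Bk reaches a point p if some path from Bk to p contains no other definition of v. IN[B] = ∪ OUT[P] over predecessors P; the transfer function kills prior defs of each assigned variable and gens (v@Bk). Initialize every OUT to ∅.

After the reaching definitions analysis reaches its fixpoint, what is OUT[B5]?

Answer: {a@B5, b@B5, c@B0, d@B2, e@B5, f@B0}

Derivation:
Per-block solution:
  B0: | IN={} | OUT={c@B0, f@B0}
  B1: | IN={c@B0, f@B0} | OUT={a@B1, b@B1, c@B0, f@B0}
  B2: | IN={a@B1, b@B1, c@B0, d@B2, f@B0} | OUT={a@B1, b@B1, c@B0, d@B2, f@B0}
  B3: | IN={a@B1, b@B1, c@B0, d@B2, f@B0} | OUT={a@B1, b@B1, c@B0, d@B2, f@B0}
  B4: | IN={a@B1, b@B1, c@B0, d@B2, f@B0} | OUT={a@B1, b@B1, c@B0, d@B2, f@B0}
  B5: | IN={a@B1, b@B1, c@B0, d@B2, f@B0} | OUT={a@B5, b@B5, c@B0, d@B2, e@B5, f@B0}
  B6: | IN={a@B5, b@B5, c@B0, d@B2, e@B5, f@B0} | OUT={a@B5, b@B5, c@B0, d@B2, e@B6, f@B6}
  B7: | IN={a@B5, b@B5, c@B0, d@B2, e@B6, f@B6} | OUT={a@B5, b@B5, c@B7, d@B2, e@B6, f@B6}
  B8: | IN={a@B1, a@B5, b@B1, b@B5, c@B0, c@B7, d@B2, e@B6, f@B0, f@B6} | OUT={a@B8, b@B1, b@B5, c@B8, d@B2, e@B8, f@B0, f@B6}
  B9: | IN={a@B5, a@B8, b@B1, b@B5, c@B0, c@B8, d@B2, e@B6, e@B8, f@B0, f@B6} | OUT={a@B5, a@B8, b@B9, c@B0, c@B8, d@B2, e@B6, e@B8, f@B0, f@B6}

Merge at B5: IN[B5] = OUT[B4] = {a@B1, b@B1, c@B0, d@B2, f@B0}
Applying B5's transfer function to that IN value gives OUT[B5] (row B5 above).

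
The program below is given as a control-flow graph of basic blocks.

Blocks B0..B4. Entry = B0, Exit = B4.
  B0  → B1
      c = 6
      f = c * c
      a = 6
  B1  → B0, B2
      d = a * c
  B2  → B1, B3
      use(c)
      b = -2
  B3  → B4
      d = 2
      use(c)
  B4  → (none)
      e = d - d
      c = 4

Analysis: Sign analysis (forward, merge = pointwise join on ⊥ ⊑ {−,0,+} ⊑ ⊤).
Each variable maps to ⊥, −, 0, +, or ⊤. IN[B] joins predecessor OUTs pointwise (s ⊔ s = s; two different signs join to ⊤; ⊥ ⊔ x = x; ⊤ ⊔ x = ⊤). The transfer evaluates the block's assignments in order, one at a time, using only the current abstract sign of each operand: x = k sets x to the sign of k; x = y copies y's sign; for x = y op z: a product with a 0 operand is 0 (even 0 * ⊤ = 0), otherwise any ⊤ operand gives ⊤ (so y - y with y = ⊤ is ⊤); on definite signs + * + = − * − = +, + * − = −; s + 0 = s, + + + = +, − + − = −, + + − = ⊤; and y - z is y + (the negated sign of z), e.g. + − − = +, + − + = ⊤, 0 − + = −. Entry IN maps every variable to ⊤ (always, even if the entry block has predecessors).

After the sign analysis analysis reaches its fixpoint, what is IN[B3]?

Answer: {a: +, b: -, c: +, d: +, e: ⊤, f: +}

Derivation:
Fixpoint table:
  B0:   IN=(all ⊤)   OUT={a:+, c:+, f:+; rest ⊤}
  B1:   IN={a:+, c:+, f:+; rest ⊤}   OUT={a:+, c:+, d:+, f:+; rest ⊤}
  B2:   IN={a:+, c:+, d:+, f:+; rest ⊤}   OUT={a:+, b:-, c:+, d:+, f:+; rest ⊤}
  B3:   IN={a:+, b:-, c:+, d:+, f:+; rest ⊤}   OUT={a:+, b:-, c:+, d:+, f:+; rest ⊤}
  B4:   IN={a:+, b:-, c:+, d:+, f:+; rest ⊤}   OUT={a:+, b:-, c:+, d:+, f:+; rest ⊤}

Merge at B3: IN[B3] = OUT[B2] = {a: +, b: -, c: +, d: +, e: ⊤, f: +}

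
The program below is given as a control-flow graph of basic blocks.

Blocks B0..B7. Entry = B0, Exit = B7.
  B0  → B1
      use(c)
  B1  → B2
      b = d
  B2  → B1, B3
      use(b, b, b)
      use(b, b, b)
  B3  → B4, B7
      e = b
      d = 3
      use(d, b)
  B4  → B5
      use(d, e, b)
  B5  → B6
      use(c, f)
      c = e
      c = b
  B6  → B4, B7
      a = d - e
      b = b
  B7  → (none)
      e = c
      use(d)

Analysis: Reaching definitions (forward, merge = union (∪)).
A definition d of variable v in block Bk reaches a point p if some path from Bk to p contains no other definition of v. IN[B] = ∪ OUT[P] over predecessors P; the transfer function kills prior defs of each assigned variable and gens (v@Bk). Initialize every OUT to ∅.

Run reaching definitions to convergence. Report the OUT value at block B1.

Answer: {b@B1}

Derivation:
Fixpoint table:
  B0:   IN={}   OUT={}
  B1:   IN={b@B1}   OUT={b@B1}
  B2:   IN={b@B1}   OUT={b@B1}
  B3:   IN={b@B1}   OUT={b@B1, d@B3, e@B3}
  B4:   IN={a@B6, b@B1, b@B6, c@B5, d@B3, e@B3}   OUT={a@B6, b@B1, b@B6, c@B5, d@B3, e@B3}
  B5:   IN={a@B6, b@B1, b@B6, c@B5, d@B3, e@B3}   OUT={a@B6, b@B1, b@B6, c@B5, d@B3, e@B3}
  B6:   IN={a@B6, b@B1, b@B6, c@B5, d@B3, e@B3}   OUT={a@B6, b@B6, c@B5, d@B3, e@B3}
  B7:   IN={a@B6, b@B1, b@B6, c@B5, d@B3, e@B3}   OUT={a@B6, b@B1, b@B6, c@B5, d@B3, e@B7}

Merge at B1: IN[B1] = OUT[B0] ⊔ OUT[B2] = {b@B1}
Applying B1's transfer function to that IN value gives OUT[B1] (row B1 above).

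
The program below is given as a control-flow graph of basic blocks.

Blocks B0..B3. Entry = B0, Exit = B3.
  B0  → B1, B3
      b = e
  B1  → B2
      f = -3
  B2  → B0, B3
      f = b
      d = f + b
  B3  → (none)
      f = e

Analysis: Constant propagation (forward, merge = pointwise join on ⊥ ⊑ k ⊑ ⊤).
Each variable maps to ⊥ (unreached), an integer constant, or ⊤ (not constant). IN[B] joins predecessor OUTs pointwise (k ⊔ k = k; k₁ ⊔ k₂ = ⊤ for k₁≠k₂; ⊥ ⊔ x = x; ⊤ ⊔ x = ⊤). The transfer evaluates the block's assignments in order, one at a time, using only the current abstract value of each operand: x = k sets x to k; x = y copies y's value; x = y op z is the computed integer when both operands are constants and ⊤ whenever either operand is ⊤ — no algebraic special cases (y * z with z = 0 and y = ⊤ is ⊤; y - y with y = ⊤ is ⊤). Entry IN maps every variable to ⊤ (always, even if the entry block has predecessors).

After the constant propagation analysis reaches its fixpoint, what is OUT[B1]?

Answer: {a: ⊤, b: ⊤, c: ⊤, d: ⊤, e: ⊤, f: -3}

Working:
Converged values:
  B0:  IN=(all ⊤)  OUT=(all ⊤)
  B1:  IN=(all ⊤)  OUT={f:-3; rest ⊤}
  B2:  IN={f:-3; rest ⊤}  OUT=(all ⊤)
  B3:  IN=(all ⊤)  OUT=(all ⊤)

Merge at B1: IN[B1] = OUT[B0] = {a: ⊤, b: ⊤, c: ⊤, d: ⊤, e: ⊤, f: ⊤}
Applying B1's transfer function to that IN value gives OUT[B1] (row B1 above).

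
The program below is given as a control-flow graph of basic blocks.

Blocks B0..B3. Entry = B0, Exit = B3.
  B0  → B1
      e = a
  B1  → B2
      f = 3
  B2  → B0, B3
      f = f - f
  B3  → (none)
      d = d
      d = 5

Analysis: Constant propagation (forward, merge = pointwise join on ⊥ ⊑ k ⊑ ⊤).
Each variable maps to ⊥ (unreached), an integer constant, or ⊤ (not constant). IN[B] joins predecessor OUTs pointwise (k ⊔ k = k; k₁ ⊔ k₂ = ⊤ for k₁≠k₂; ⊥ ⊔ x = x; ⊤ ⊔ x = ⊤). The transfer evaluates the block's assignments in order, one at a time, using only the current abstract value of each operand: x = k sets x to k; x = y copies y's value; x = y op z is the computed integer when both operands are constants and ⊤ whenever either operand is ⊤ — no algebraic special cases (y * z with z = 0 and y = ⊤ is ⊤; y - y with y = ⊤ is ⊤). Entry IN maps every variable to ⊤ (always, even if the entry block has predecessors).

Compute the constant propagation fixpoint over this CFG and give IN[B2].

Per-block solution:
  B0:  IN=(all ⊤)  OUT=(all ⊤)
  B1:  IN=(all ⊤)  OUT={f:3; rest ⊤}
  B2:  IN={f:3; rest ⊤}  OUT={f:0; rest ⊤}
  B3:  IN={f:0; rest ⊤}  OUT={d:5, f:0; rest ⊤}

Merge at B2: IN[B2] = OUT[B1] = {a: ⊤, b: ⊤, c: ⊤, d: ⊤, e: ⊤, f: 3}

Answer: {a: ⊤, b: ⊤, c: ⊤, d: ⊤, e: ⊤, f: 3}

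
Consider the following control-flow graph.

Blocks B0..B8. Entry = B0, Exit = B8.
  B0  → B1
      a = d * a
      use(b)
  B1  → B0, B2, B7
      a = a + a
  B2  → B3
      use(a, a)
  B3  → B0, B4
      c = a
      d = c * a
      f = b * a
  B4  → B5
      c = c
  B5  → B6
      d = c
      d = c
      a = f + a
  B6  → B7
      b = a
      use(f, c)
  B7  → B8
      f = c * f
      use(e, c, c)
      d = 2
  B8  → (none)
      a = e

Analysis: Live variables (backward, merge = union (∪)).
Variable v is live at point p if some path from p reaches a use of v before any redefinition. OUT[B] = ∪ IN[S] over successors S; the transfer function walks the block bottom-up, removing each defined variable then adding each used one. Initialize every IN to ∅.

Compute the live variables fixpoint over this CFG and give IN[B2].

Fixpoint table:
  B0: | IN={a, b, c, d, e, f} | OUT={a, b, c, d, e, f}
  B1: | IN={a, b, c, d, e, f} | OUT={a, b, c, d, e, f}
  B2: | IN={a, b, e} | OUT={a, b, e}
  B3: | IN={a, b, e} | OUT={a, b, c, d, e, f}
  B4: | IN={a, c, e, f} | OUT={a, c, e, f}
  B5: | IN={a, c, e, f} | OUT={a, c, e, f}
  B6: | IN={a, c, e, f} | OUT={c, e, f}
  B7: | IN={c, e, f} | OUT={e}
  B8: | IN={e} | OUT={}

Merge at B2: OUT[B2] = IN[B3] = {a, b, e}
Applying B2's transfer function to that OUT value gives IN[B2] (row B2 above).

Answer: {a, b, e}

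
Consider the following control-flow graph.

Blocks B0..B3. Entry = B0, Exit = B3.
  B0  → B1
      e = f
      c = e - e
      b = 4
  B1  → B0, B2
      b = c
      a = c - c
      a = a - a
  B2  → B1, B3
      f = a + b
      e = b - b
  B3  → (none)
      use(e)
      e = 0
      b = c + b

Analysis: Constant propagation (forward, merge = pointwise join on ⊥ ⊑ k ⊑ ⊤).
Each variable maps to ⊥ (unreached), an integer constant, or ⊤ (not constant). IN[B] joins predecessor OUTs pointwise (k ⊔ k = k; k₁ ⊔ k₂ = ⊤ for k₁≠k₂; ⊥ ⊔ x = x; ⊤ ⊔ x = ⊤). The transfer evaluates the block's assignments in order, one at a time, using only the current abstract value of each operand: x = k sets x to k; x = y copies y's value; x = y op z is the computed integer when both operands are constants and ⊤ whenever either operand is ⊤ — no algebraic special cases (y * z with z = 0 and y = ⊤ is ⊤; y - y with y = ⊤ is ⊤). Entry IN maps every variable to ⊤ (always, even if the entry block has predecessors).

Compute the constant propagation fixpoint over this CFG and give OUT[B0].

Answer: {a: ⊤, b: 4, c: ⊤, d: ⊤, e: ⊤, f: ⊤}

Trace:
Converged values:
  B0:  IN=(all ⊤)  OUT={b:4; rest ⊤}
  B1:  IN=(all ⊤)  OUT=(all ⊤)
  B2:  IN=(all ⊤)  OUT=(all ⊤)
  B3:  IN=(all ⊤)  OUT={e:0; rest ⊤}

Merge at B0 (entry node, so the boundary value (all ⊤) is joined with the incoming edge(s)): IN[B0] = (all ⊤) ⊔ OUT[B1] = {a: ⊤, b: ⊤, c: ⊤, d: ⊤, e: ⊤, f: ⊤}
Applying B0's transfer function to that IN value gives OUT[B0] (row B0 above).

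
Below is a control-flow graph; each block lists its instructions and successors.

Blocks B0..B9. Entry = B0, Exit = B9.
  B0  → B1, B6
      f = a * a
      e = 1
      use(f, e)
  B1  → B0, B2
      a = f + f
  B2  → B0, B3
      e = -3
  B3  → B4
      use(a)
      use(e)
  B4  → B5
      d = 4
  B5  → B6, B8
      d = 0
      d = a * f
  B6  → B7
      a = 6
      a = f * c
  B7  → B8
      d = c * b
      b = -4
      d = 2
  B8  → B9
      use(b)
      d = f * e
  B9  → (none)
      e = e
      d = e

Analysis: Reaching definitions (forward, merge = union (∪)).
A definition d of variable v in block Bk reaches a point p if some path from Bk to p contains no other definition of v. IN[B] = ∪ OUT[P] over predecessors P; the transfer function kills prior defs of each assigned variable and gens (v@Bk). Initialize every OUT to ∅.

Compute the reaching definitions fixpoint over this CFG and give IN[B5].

Answer: {a@B1, d@B4, e@B2, f@B0}

Working:
Converged values:
  B0:   IN={a@B1, e@B0, e@B2, f@B0}   OUT={a@B1, e@B0, f@B0}
  B1:   IN={a@B1, e@B0, f@B0}   OUT={a@B1, e@B0, f@B0}
  B2:   IN={a@B1, e@B0, f@B0}   OUT={a@B1, e@B2, f@B0}
  B3:   IN={a@B1, e@B2, f@B0}   OUT={a@B1, e@B2, f@B0}
  B4:   IN={a@B1, e@B2, f@B0}   OUT={a@B1, d@B4, e@B2, f@B0}
  B5:   IN={a@B1, d@B4, e@B2, f@B0}   OUT={a@B1, d@B5, e@B2, f@B0}
  B6:   IN={a@B1, d@B5, e@B0, e@B2, f@B0}   OUT={a@B6, d@B5, e@B0, e@B2, f@B0}
  B7:   IN={a@B6, d@B5, e@B0, e@B2, f@B0}   OUT={a@B6, b@B7, d@B7, e@B0, e@B2, f@B0}
  B8:   IN={a@B1, a@B6, b@B7, d@B5, d@B7, e@B0, e@B2, f@B0}   OUT={a@B1, a@B6, b@B7, d@B8, e@B0, e@B2, f@B0}
  B9:   IN={a@B1, a@B6, b@B7, d@B8, e@B0, e@B2, f@B0}   OUT={a@B1, a@B6, b@B7, d@B9, e@B9, f@B0}

Merge at B5: IN[B5] = OUT[B4] = {a@B1, d@B4, e@B2, f@B0}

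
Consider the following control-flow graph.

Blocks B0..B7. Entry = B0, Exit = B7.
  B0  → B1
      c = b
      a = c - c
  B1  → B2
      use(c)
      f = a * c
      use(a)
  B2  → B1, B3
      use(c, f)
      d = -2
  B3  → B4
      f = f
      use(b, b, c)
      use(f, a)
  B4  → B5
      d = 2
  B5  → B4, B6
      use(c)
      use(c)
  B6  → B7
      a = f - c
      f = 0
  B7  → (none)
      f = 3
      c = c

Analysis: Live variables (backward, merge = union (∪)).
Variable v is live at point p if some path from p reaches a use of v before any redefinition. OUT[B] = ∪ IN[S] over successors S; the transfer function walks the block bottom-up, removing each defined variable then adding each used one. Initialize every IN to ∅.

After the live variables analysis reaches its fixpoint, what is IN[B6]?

Answer: {c, f}

Derivation:
Fixpoint table:
  B0:  IN={b}  OUT={a, b, c}
  B1:  IN={a, b, c}  OUT={a, b, c, f}
  B2:  IN={a, b, c, f}  OUT={a, b, c, f}
  B3:  IN={a, b, c, f}  OUT={c, f}
  B4:  IN={c, f}  OUT={c, f}
  B5:  IN={c, f}  OUT={c, f}
  B6:  IN={c, f}  OUT={c}
  B7:  IN={c}  OUT={}

Merge at B6: OUT[B6] = IN[B7] = {c}
Applying B6's transfer function to that OUT value gives IN[B6] (row B6 above).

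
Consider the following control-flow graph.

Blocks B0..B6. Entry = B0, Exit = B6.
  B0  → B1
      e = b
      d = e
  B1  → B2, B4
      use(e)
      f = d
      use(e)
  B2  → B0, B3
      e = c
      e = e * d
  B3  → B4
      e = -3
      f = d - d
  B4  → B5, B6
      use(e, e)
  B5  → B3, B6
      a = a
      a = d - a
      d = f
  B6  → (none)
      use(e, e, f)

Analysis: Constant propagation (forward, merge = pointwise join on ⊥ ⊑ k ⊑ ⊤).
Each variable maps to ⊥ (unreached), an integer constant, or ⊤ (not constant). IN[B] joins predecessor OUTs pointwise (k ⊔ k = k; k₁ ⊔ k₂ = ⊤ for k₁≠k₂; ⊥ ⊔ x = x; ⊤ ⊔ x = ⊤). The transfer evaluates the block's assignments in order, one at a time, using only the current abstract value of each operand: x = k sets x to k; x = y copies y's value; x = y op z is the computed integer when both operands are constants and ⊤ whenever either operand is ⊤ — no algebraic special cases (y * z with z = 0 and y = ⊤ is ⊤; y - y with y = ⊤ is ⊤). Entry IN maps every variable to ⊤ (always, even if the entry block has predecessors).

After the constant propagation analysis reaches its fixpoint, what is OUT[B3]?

Answer: {a: ⊤, b: ⊤, c: ⊤, d: ⊤, e: -3, f: ⊤}

Derivation:
Converged values:
  B0:   IN=(all ⊤)   OUT=(all ⊤)
  B1:   IN=(all ⊤)   OUT=(all ⊤)
  B2:   IN=(all ⊤)   OUT=(all ⊤)
  B3:   IN=(all ⊤)   OUT={e:-3; rest ⊤}
  B4:   IN=(all ⊤)   OUT=(all ⊤)
  B5:   IN=(all ⊤)   OUT=(all ⊤)
  B6:   IN=(all ⊤)   OUT=(all ⊤)

Merge at B3: IN[B3] = OUT[B2] ⊔ OUT[B5] = {a: ⊤, b: ⊤, c: ⊤, d: ⊤, e: ⊤, f: ⊤}
Applying B3's transfer function to that IN value gives OUT[B3] (row B3 above).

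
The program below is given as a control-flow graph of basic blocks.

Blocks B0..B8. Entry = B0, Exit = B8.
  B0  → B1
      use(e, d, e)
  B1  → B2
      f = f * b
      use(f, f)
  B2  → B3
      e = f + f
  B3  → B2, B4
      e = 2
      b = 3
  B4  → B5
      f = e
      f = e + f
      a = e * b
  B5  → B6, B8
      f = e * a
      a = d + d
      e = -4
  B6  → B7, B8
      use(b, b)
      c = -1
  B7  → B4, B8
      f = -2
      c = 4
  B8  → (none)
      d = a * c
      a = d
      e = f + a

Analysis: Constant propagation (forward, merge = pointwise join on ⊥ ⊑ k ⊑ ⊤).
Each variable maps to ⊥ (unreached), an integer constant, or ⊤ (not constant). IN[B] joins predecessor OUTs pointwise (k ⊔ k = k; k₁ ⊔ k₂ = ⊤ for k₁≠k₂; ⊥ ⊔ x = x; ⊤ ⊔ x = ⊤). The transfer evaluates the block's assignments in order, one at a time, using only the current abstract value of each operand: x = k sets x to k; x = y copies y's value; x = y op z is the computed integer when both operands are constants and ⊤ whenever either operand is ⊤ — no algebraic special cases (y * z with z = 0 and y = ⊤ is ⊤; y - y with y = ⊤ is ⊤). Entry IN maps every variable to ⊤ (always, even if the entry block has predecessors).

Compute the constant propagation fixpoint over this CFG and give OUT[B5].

Answer: {a: ⊤, b: 3, c: ⊤, d: ⊤, e: -4, f: ⊤}

Trace:
Per-block solution:
  B0: | IN=(all ⊤) | OUT=(all ⊤)
  B1: | IN=(all ⊤) | OUT=(all ⊤)
  B2: | IN=(all ⊤) | OUT=(all ⊤)
  B3: | IN=(all ⊤) | OUT={b:3, e:2; rest ⊤}
  B4: | IN={b:3; rest ⊤} | OUT={b:3; rest ⊤}
  B5: | IN={b:3; rest ⊤} | OUT={b:3, e:-4; rest ⊤}
  B6: | IN={b:3, e:-4; rest ⊤} | OUT={b:3, c:-1, e:-4; rest ⊤}
  B7: | IN={b:3, c:-1, e:-4; rest ⊤} | OUT={b:3, c:4, e:-4, f:-2; rest ⊤}
  B8: | IN={b:3, e:-4; rest ⊤} | OUT={b:3; rest ⊤}

Merge at B5: IN[B5] = OUT[B4] = {a: ⊤, b: 3, c: ⊤, d: ⊤, e: ⊤, f: ⊤}
Applying B5's transfer function to that IN value gives OUT[B5] (row B5 above).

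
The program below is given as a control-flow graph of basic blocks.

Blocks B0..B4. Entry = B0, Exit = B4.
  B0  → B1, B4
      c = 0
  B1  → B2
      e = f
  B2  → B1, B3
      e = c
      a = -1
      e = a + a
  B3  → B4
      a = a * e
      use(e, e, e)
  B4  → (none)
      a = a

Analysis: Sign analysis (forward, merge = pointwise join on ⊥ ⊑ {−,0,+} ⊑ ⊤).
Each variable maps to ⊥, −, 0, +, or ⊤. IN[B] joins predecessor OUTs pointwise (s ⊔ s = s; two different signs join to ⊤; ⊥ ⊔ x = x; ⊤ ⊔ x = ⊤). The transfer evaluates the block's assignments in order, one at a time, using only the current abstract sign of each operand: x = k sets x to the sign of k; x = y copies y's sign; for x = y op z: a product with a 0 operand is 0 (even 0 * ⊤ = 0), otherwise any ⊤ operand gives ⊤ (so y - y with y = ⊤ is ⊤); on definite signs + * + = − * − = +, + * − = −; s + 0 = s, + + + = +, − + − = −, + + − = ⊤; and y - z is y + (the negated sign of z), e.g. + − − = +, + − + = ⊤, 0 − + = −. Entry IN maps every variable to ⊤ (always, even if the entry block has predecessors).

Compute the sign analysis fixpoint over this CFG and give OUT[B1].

Converged values:
  B0:  IN=(all ⊤)  OUT={c:0; rest ⊤}
  B1:  IN={c:0; rest ⊤}  OUT={c:0; rest ⊤}
  B2:  IN={c:0; rest ⊤}  OUT={a:-, c:0, e:-; rest ⊤}
  B3:  IN={a:-, c:0, e:-; rest ⊤}  OUT={a:+, c:0, e:-; rest ⊤}
  B4:  IN={c:0; rest ⊤}  OUT={c:0; rest ⊤}

Merge at B1: IN[B1] = OUT[B0] ⊔ OUT[B2] = {a: ⊤, b: ⊤, c: 0, d: ⊤, e: ⊤, f: ⊤}
Applying B1's transfer function to that IN value gives OUT[B1] (row B1 above).

Answer: {a: ⊤, b: ⊤, c: 0, d: ⊤, e: ⊤, f: ⊤}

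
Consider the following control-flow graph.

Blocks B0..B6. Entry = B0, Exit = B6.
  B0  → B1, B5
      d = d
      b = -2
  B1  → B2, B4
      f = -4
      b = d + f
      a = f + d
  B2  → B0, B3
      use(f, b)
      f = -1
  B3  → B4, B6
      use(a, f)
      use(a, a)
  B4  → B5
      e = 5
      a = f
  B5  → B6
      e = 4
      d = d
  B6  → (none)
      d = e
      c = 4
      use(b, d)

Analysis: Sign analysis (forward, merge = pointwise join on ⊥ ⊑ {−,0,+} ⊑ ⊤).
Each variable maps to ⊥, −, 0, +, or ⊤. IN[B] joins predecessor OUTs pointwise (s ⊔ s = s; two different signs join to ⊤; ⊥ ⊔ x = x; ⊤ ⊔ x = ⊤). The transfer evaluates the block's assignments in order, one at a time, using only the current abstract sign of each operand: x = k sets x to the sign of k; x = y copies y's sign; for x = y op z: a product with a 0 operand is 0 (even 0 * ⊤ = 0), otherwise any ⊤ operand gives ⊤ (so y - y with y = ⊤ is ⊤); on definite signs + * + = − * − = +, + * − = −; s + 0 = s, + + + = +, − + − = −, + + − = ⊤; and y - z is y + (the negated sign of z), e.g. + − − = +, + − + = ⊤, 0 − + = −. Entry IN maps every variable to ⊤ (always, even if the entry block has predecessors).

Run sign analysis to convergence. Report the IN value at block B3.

Answer: {a: ⊤, b: ⊤, c: ⊤, d: ⊤, e: ⊤, f: -}

Working:
Converged values:
  B0:   IN=(all ⊤)   OUT={b:-; rest ⊤}
  B1:   IN={b:-; rest ⊤}   OUT={f:-; rest ⊤}
  B2:   IN={f:-; rest ⊤}   OUT={f:-; rest ⊤}
  B3:   IN={f:-; rest ⊤}   OUT={f:-; rest ⊤}
  B4:   IN={f:-; rest ⊤}   OUT={a:-, e:+, f:-; rest ⊤}
  B5:   IN=(all ⊤)   OUT={e:+; rest ⊤}
  B6:   IN=(all ⊤)   OUT={c:+; rest ⊤}

Merge at B3: IN[B3] = OUT[B2] = {a: ⊤, b: ⊤, c: ⊤, d: ⊤, e: ⊤, f: -}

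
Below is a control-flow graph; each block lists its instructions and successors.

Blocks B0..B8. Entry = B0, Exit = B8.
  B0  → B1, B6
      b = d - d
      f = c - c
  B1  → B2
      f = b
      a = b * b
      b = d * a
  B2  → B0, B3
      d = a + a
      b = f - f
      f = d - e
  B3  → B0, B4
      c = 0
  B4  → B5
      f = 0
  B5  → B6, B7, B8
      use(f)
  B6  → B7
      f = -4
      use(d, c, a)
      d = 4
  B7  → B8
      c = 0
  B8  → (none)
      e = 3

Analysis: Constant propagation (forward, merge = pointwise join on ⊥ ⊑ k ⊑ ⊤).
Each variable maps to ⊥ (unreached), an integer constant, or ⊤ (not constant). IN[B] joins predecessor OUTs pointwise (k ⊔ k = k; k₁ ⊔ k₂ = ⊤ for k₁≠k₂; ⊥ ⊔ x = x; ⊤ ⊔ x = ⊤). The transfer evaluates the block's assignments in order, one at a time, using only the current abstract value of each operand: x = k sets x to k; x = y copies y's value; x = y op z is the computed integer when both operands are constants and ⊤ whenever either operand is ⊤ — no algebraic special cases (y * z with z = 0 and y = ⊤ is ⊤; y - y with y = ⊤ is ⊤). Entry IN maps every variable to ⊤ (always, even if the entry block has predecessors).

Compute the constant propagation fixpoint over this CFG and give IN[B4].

Answer: {a: ⊤, b: ⊤, c: 0, d: ⊤, e: ⊤, f: ⊤}

Trace:
Per-block solution:
  B0: | IN=(all ⊤) | OUT=(all ⊤)
  B1: | IN=(all ⊤) | OUT=(all ⊤)
  B2: | IN=(all ⊤) | OUT=(all ⊤)
  B3: | IN=(all ⊤) | OUT={c:0; rest ⊤}
  B4: | IN={c:0; rest ⊤} | OUT={c:0, f:0; rest ⊤}
  B5: | IN={c:0, f:0; rest ⊤} | OUT={c:0, f:0; rest ⊤}
  B6: | IN=(all ⊤) | OUT={d:4, f:-4; rest ⊤}
  B7: | IN=(all ⊤) | OUT={c:0; rest ⊤}
  B8: | IN={c:0; rest ⊤} | OUT={c:0, e:3; rest ⊤}

Merge at B4: IN[B4] = OUT[B3] = {a: ⊤, b: ⊤, c: 0, d: ⊤, e: ⊤, f: ⊤}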